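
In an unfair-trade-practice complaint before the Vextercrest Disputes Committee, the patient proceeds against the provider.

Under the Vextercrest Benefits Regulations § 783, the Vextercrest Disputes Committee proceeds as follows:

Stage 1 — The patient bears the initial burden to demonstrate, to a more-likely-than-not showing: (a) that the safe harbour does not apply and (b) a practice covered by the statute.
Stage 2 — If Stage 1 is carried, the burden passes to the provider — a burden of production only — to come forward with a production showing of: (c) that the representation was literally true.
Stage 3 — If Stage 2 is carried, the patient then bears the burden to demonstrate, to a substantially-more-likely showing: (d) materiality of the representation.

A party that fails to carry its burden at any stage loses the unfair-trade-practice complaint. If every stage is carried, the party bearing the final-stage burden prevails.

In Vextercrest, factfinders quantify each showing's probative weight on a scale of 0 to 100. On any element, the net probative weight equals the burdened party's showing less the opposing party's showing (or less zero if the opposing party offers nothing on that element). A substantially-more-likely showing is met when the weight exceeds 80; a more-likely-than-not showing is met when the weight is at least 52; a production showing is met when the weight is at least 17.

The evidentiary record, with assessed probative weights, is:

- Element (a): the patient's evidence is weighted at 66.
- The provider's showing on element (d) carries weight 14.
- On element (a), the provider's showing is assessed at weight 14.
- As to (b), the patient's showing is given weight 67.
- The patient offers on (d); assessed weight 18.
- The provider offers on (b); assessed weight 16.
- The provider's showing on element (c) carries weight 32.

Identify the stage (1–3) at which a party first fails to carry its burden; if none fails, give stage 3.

Stage 1 — burden on patient; standard: a more-likely-than-not showing (weight is at least 52).
    (a): 66 − 14 = 52 ≥ 52 [met]
    (b): 67 − 16 = 51 < 52 [not met]
  Stage 1 not carried; the patient fails its burden.
The provider prevails.

stage 1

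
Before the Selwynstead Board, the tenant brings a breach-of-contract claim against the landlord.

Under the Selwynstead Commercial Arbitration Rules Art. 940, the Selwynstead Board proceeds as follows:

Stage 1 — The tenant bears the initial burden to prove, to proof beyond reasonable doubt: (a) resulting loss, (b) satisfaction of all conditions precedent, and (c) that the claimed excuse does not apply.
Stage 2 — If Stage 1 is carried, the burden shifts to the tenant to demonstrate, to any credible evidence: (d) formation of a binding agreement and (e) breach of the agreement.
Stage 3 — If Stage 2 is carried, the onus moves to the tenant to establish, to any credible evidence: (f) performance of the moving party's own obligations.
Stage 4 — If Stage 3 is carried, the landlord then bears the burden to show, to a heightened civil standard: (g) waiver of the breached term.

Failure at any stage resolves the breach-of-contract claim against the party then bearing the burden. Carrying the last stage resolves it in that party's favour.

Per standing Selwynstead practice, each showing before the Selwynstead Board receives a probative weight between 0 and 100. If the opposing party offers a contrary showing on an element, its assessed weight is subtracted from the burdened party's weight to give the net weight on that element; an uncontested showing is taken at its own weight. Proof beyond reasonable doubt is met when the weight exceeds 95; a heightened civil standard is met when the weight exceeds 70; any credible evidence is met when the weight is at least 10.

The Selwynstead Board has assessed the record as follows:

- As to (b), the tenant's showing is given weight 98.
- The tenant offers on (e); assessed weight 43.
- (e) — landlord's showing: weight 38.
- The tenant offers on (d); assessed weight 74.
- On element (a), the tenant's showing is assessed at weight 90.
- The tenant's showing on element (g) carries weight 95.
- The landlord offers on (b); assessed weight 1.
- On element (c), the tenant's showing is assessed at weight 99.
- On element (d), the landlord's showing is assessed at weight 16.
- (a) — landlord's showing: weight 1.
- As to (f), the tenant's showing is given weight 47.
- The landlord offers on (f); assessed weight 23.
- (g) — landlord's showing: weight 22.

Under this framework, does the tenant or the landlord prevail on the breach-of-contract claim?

landlord

Stage 1 (tenant, proof beyond reasonable doubt, weight exceeds 95): (a) net 90−1=89 ≤ 95 — fails; (b) net 98−1=97 > 95 — meets; (c) 99 > 95 — meets.
  Not every element is met, so the tenant fails to carry Stage 1.
The analysis ends at Stage 1; the landlord prevails.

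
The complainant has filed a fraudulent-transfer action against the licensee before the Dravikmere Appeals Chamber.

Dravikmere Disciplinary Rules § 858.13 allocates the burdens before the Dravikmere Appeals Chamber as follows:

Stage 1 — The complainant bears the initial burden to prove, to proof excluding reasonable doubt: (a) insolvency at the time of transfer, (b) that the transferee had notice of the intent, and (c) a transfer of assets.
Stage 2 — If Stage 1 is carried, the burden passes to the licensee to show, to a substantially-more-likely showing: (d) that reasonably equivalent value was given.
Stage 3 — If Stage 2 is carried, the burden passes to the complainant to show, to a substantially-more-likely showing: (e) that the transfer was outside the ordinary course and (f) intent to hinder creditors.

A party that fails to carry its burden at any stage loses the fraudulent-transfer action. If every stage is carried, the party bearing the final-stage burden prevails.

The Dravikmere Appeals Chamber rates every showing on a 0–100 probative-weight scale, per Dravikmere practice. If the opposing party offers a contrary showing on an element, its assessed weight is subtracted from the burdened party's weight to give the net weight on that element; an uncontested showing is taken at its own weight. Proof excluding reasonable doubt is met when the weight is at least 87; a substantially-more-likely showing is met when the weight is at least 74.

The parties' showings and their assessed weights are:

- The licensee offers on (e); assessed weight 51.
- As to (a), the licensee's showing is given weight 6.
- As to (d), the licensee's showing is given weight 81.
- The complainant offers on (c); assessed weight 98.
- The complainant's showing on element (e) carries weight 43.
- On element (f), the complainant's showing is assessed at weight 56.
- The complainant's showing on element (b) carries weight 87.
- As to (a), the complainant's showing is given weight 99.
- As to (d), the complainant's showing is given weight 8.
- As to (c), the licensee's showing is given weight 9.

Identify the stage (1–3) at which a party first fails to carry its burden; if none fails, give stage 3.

At Stage 1 the complainant must meet proof excluding reasonable doubt (weight is at least 87): on (a) the weight is 99 less the opposing 6 gives net 93, which does reach 87, so (a) meets the standard; on (b) the weight is 87, ≥ 87, so (b) meets the standard; on (c) the weight is 98 less the opposing 9 gives net 89, ≥ 87, so (c) meets the standard.
  Stage 1 carried; the burden shifts to the licensee.
At Stage 2 the licensee must meet a substantially-more-likely showing (weight is at least 74): on (d) the weight is 81 less the opposing 8 gives net 73, which does not reach 74, so (d) does not meet the standard.
  Stage 2 not carried; the licensee fails its burden.
So the complainant prevails.

stage 2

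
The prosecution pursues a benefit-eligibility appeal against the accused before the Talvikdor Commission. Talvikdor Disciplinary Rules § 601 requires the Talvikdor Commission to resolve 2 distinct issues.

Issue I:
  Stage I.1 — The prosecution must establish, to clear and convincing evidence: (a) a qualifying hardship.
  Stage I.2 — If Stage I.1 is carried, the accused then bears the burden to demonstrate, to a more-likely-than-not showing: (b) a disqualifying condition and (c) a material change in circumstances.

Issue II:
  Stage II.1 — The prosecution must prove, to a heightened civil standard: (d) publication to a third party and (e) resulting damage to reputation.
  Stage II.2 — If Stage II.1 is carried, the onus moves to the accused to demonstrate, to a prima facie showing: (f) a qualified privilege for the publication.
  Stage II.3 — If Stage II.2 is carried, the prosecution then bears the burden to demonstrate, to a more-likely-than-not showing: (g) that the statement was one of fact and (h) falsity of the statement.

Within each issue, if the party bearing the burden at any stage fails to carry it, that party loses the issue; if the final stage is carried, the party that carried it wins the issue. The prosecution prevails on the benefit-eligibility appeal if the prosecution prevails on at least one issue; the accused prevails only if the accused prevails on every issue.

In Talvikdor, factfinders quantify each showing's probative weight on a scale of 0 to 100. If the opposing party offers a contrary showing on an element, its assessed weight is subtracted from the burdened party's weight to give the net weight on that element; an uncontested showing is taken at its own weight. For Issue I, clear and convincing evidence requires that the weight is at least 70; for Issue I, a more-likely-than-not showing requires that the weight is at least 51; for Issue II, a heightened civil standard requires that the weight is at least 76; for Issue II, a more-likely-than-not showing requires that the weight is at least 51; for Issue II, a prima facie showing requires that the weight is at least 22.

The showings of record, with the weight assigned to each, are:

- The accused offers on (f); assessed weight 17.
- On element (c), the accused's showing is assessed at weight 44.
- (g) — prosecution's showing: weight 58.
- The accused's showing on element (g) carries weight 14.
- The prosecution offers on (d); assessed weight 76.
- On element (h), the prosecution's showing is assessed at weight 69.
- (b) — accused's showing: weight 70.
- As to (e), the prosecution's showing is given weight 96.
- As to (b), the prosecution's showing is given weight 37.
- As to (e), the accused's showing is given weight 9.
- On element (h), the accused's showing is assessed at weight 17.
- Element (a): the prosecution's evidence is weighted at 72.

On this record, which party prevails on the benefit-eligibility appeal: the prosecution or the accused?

— Issue I —
Stage I.1 — burden on prosecution; standard: clear and convincing evidence (weight is at least 70).
    (a): 72 ≥ 70 [met]
  Stage I.1 is satisfied; the onus moves to the accused.
Stage I.2 — burden on accused; standard: a more-likely-than-not showing (weight is at least 51).
    (b): 70 − 37 = 33 < 51 [not met]
    (c): 44 < 51 [not met]
  Not every element is met, so the accused fails to carry Stage I.2.
The prosecution prevails on this issue.
— Issue II —
Stage II.1 (prosecution, a heightened civil standard, weight is at least 76): (d) 76 ≥ 76 — meets; (e) net 96−9=87 ≥ 76 — meets.
  All elements met. The burden passes to the accused.
Stage II.2 (accused, a prima facie showing, weight is at least 22): (f) 17 < 22 — fails.
  The accused does not carry Stage II.2.
The analysis ends at Stage II.2; the prosecution prevails on this issue.
Per-issue: Issue I → prosecution; Issue II → prosecution. The prosecution must prevail on at least one issue; overall, the prosecution prevails.

prosecution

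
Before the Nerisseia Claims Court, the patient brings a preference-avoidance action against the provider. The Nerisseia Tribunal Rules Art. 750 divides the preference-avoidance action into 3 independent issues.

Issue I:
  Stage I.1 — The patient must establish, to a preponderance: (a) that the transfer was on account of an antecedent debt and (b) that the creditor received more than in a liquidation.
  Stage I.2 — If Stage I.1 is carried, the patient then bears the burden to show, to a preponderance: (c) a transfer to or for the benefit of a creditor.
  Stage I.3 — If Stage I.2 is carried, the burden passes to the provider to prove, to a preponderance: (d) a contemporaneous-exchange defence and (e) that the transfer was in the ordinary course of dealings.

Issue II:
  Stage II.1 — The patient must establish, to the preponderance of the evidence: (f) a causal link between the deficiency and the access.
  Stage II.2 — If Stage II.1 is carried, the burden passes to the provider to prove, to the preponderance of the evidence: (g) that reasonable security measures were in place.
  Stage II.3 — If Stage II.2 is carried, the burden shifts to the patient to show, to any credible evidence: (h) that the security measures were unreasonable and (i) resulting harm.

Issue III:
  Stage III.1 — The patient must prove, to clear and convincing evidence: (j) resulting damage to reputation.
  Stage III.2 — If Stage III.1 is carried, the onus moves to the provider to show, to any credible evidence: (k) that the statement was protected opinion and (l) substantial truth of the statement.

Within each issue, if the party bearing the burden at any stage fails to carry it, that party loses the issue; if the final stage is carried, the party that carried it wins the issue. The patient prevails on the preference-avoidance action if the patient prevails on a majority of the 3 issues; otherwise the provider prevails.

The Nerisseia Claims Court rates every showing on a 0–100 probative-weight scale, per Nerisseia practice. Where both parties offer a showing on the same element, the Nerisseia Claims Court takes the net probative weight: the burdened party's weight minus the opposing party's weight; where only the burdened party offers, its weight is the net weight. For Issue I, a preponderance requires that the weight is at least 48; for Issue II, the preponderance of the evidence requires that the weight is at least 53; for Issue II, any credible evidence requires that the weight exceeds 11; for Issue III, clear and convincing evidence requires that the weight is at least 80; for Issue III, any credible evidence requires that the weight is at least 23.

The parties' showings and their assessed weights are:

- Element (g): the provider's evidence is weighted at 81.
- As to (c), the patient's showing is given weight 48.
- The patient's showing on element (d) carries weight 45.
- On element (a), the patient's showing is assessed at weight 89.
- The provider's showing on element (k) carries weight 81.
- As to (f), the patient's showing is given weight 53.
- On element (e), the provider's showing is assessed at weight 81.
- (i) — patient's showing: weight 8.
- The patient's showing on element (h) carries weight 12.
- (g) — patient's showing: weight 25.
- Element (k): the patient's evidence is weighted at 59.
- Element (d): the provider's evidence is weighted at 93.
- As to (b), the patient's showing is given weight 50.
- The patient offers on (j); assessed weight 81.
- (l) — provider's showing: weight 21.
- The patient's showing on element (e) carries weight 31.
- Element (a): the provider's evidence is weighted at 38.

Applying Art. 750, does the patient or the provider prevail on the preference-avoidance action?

— Issue I —
At Stage I.1 the patient must meet a preponderance (weight is at least 48): on (a) the weight is 89 less the opposing 38 gives net 51, ≥ 48, so (a) meets the standard; on (b) the weight is 50, which does reach 48, so (b) meets the standard.
  All elements met. The patient retains the burden for Stage I.2.
At Stage I.2 the patient must meet a preponderance (weight is at least 48): on (c) the weight is 48, which does reach 48, so (c) meets the standard.
  The patient carries Stage I.2; the provider now bears the burden.
At Stage I.3 the provider must meet a preponderance (weight is at least 48): on (d) the weight is 93 less the opposing 45 gives net 48, which does reach 48, so (d) meets the standard; on (e) the weight is 81 less the opposing 31 gives net 50, which does reach 48, so (e) meets the standard.
  Stage I.3 carried; the final stage is satisfied.
With every stage satisfied, the provider prevails on this issue.
— Issue II —
At Stage II.1 the patient must meet the preponderance of the evidence (weight is at least 53): on (f) the weight is 53, ≥ 53, so (f) meets the standard.
  Stage II.1 carried; the burden shifts to the provider.
At Stage II.2 the provider must meet the preponderance of the evidence (weight is at least 53): on (g) the weight is 81 less the opposing 25 gives net 56, ≥ 53, so (g) meets the standard.
  All elements met. The burden passes to the patient.
At Stage II.3 the patient must meet any credible evidence (weight exceeds 11): on (h) the weight is 12, which does exceed 11, so (h) meets the standard; on (i) the weight is 8, ≤ 11, so (i) does not meet the standard.
  Not every element is met, so the patient fails to carry Stage II.3.
The provider prevails on this issue.
— Issue III —
At Stage III.1 the patient must meet clear and convincing evidence (weight is at least 80): on (j) the weight is 81, which does reach 80, so (j) meets the standard.
  Stage III.1 is satisfied; the onus moves to the provider.
At Stage III.2 the provider must meet any credible evidence (weight is at least 23): on (k) the weight is 81 less the opposing 59 gives net 22, < 23, so (k) does not meet the standard; on (l) the weight is 21, < 23, so (l) does not meet the standard.
  The provider does not carry Stage III.2.
The patient prevails on this issue.
Per-issue: Issue I → provider; Issue II → provider; Issue III → patient. The patient must prevail on a majority of issues; overall, the provider prevails.

provider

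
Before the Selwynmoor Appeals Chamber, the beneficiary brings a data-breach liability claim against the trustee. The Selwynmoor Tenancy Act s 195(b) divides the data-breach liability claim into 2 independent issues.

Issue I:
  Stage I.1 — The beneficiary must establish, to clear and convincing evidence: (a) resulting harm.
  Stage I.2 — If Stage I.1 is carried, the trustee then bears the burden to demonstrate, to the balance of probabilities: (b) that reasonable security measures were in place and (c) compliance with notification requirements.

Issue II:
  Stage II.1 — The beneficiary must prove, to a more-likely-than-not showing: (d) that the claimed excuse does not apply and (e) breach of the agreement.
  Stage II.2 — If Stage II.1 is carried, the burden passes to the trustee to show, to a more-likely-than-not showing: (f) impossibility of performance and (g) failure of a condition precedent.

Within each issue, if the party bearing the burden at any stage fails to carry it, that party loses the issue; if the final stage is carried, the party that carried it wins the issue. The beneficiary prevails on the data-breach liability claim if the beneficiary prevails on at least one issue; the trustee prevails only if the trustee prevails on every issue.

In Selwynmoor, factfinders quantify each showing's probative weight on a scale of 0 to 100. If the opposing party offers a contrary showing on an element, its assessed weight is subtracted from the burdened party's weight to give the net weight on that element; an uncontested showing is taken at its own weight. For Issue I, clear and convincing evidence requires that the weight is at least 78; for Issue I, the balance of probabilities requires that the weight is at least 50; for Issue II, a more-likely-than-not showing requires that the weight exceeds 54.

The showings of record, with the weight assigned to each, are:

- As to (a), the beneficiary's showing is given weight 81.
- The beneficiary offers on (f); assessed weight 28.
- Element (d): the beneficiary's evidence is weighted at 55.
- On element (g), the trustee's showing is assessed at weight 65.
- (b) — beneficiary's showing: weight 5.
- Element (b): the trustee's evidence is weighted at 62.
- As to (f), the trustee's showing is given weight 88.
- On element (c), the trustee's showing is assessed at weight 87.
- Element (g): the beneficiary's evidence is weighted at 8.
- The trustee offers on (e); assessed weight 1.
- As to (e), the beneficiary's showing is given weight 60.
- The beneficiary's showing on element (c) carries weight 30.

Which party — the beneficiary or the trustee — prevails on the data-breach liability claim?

— Issue I —
Stage I.1 — burden on beneficiary; standard: clear and convincing evidence (weight is at least 78).
    (a): 81 ≥ 78 [met]
  All elements met. The burden passes to the trustee.
Stage I.2 — burden on trustee; standard: the balance of probabilities (weight is at least 50).
    (b): 62 − 5 = 57 ≥ 50 [met]
    (c): 87 − 30 = 57 ≥ 50 [met]
  Stage I.2 carried; the final stage is satisfied.
Every stage carried; the trustee prevails on this issue.
— Issue II —
At Stage II.1 the beneficiary must meet a more-likely-than-not showing (weight exceeds 54): on (d) the weight is 55, which does exceed 54, so (d) meets the standard; on (e) the weight is 60 less the opposing 1 gives net 59, > 54, so (e) meets the standard.
  Stage II.1 is satisfied; the onus moves to the trustee.
At Stage II.2 the trustee must meet a more-likely-than-not showing (weight exceeds 54): on (f) the weight is 88 less the opposing 28 gives net 60, > 54, so (f) meets the standard; on (g) the weight is 65 less the opposing 8 gives net 57, which does exceed 54, so (g) meets the standard.
  All elements met at the final stage.
With every stage satisfied, the trustee prevails on this issue.
Per-issue: Issue I → trustee; Issue II → trustee. The beneficiary must prevail on at least one issue; overall, the trustee prevails.

trustee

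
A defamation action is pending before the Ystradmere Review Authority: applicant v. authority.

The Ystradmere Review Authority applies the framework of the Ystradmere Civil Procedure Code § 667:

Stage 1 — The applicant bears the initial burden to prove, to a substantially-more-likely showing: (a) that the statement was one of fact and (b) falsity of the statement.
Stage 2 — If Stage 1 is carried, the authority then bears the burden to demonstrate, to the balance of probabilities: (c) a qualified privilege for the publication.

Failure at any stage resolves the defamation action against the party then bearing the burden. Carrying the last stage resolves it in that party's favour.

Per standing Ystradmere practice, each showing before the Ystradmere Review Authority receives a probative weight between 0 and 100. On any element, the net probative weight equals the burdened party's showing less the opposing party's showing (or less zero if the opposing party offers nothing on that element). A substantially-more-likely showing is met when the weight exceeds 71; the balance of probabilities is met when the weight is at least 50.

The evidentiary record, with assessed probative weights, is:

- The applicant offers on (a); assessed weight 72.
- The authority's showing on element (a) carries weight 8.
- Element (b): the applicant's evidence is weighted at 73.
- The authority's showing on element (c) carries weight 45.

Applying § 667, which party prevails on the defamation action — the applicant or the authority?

At Stage 1 the applicant must meet a substantially-more-likely showing (weight exceeds 71): on (a) the weight is 72 less the opposing 8 gives net 64, ≤ 71, so (a) does not meet the standard; on (b) the weight is 73, > 71, so (b) meets the standard.
  Not every element is met, so the applicant fails to carry Stage 1.
The authority prevails.

authority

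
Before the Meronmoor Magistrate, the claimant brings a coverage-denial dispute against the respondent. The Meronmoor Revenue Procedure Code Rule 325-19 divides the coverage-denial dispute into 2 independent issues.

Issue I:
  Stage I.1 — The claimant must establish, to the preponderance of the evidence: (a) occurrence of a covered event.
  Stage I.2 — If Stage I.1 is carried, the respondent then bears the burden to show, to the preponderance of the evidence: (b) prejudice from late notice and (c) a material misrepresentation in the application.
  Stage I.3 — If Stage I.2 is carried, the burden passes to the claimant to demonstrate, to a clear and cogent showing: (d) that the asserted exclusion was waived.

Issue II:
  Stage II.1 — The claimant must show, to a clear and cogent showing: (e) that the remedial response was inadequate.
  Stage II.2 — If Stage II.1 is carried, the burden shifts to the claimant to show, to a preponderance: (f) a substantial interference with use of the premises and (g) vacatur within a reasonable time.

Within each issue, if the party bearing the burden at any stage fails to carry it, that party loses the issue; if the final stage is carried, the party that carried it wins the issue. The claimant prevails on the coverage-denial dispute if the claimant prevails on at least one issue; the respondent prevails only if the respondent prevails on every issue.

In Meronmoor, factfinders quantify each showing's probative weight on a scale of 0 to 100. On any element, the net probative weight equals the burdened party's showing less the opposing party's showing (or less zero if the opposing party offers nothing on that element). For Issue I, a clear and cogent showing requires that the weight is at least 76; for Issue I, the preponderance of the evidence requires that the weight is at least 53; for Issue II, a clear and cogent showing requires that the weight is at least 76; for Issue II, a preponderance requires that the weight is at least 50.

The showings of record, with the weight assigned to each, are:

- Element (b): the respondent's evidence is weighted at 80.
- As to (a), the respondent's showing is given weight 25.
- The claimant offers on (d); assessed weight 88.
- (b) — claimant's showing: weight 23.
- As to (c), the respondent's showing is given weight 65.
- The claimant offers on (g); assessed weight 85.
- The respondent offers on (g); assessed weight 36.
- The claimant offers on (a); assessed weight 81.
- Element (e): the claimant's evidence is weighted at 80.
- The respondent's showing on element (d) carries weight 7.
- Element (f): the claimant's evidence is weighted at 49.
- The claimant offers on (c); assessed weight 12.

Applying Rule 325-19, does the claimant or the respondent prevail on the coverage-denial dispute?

— Issue I —
Stage I.1 — burden on claimant; standard: the preponderance of the evidence (weight is at least 53).
    (a): 81 − 25 = 56 ≥ 53 [met]
  Stage I.1 carried; the burden shifts to the respondent.
Stage I.2 — burden on respondent; standard: the preponderance of the evidence (weight is at least 53).
    (b): 80 − 23 = 57 ≥ 53 [met]
    (c): 65 − 12 = 53 ≥ 53 [met]
  Stage I.2 is satisfied; the onus moves to the claimant.
Stage I.3 — burden on claimant; standard: a clear and cogent showing (weight is at least 76).
    (d): 88 − 7 = 81 ≥ 76 [met]
  Stage I.3 carried; the final stage is satisfied.
With every stage satisfied, the claimant prevails on this issue.
— Issue II —
At Stage II.1 the claimant must meet a clear and cogent showing (weight is at least 76): on (e) the weight is 80, which does reach 76, so (e) meets the standard.
  Stage II.1 carried; the burden remains with the claimant.
At Stage II.2 the claimant must meet a preponderance (weight is at least 50): on (f) the weight is 49, which does not reach 50, so (f) does not meet the standard; on (g) the weight is 85 less the opposing 36 gives net 49, which does not reach 50, so (g) does not meet the standard.
  The claimant does not carry Stage II.2.
So the respondent prevails on this issue.
Per-issue: Issue I → claimant; Issue II → respondent. The claimant must prevail on at least one issue; overall, the claimant prevails.

claimant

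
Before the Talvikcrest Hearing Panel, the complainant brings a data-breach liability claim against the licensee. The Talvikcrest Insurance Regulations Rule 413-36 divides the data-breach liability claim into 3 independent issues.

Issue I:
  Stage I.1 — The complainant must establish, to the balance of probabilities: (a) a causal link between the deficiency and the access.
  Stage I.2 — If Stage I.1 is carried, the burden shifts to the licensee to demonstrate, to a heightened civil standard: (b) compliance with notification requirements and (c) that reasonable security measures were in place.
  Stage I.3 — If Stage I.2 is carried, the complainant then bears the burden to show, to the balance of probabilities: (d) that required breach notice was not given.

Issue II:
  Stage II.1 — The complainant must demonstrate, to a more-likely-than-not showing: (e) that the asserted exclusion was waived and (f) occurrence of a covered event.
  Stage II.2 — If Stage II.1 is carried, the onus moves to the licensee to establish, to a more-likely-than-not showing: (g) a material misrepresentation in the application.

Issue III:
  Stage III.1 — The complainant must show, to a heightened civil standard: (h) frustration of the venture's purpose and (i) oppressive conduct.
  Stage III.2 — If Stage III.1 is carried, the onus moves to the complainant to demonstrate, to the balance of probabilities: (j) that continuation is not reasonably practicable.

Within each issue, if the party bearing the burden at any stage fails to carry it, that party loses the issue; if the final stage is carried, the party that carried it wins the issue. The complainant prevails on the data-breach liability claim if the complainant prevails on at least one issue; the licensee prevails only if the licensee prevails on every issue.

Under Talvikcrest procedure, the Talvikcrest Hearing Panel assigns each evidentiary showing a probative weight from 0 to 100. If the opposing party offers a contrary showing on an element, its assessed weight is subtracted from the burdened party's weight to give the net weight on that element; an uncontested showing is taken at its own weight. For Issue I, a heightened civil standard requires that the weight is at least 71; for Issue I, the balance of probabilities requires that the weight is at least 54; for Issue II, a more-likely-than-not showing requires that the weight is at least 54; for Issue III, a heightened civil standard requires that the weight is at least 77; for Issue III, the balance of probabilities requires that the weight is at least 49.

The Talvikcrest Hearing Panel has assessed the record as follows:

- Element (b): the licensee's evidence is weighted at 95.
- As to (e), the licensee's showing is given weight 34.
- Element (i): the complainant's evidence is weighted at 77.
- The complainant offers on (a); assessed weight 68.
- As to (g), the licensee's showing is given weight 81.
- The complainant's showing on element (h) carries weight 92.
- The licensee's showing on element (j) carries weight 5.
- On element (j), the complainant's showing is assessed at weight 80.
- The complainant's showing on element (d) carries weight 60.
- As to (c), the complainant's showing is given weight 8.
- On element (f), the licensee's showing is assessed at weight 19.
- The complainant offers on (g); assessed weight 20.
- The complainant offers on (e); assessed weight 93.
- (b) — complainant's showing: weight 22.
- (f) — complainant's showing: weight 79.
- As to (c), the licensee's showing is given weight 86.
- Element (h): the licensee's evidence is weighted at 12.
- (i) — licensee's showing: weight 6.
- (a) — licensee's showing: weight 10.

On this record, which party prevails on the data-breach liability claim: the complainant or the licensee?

— Issue I —
Stage I.1 (complainant, the balance of probabilities, weight is at least 54): (a) net 68−10=58 ≥ 54 — meets.
  All elements met. The burden passes to the licensee.
Stage I.2 (licensee, a heightened civil standard, weight is at least 71): (b) net 95−22=73 ≥ 71 — meets; (c) net 86−8=78 ≥ 71 — meets.
  All elements met. The burden passes to the complainant.
Stage I.3 (complainant, the balance of probabilities, weight is at least 54): (d) 60 ≥ 54 — meets.
  All elements met at the final stage.
All stages carried — the complainant prevails on this issue.
— Issue II —
Stage II.1 — burden on complainant; standard: a more-likely-than-not showing (weight is at least 54).
    (e): 93 − 34 = 59 ≥ 54 [met]
    (f): 79 − 19 = 60 ≥ 54 [met]
  Stage II.1 is satisfied; the onus moves to the licensee.
Stage II.2 — burden on licensee; standard: a more-likely-than-not showing (weight is at least 54).
    (g): 81 − 20 = 61 ≥ 54 [met]
  The licensee carries the last stage.
With every stage satisfied, the licensee prevails on this issue.
— Issue III —
Stage III.1 — burden on complainant; standard: a heightened civil standard (weight is at least 77).
    (h): 92 − 12 = 80 ≥ 77 [met]
    (i): 77 − 6 = 71 < 77 [not met]
  Stage III.1 not carried; the complainant fails its burden.
So the licensee prevails on this issue.
Per-issue: Issue I → complainant; Issue II → licensee; Issue III → licensee. The complainant must prevail on at least one issue; overall, the complainant prevails.

complainant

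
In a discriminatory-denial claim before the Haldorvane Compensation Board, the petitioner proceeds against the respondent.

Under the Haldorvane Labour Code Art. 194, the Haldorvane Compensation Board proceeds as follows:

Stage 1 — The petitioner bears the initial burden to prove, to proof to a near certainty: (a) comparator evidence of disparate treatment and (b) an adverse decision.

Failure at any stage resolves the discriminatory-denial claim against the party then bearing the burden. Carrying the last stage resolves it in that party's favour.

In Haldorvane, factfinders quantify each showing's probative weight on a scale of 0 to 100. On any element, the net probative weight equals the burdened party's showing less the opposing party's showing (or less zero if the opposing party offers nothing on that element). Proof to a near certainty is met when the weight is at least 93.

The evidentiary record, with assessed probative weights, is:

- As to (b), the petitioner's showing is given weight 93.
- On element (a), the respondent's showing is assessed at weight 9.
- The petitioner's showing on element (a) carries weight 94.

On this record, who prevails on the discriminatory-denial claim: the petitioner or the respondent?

respondent

At Stage 1 the petitioner must meet proof to a near certainty (weight is at least 93): on (a) the weight is 94 less the opposing 9 gives net 85, < 93, so (a) does not meet the standard; on (b) the weight is 93, ≥ 93, so (b) meets the standard.
  The petitioner does not carry Stage 1.
So the respondent prevails.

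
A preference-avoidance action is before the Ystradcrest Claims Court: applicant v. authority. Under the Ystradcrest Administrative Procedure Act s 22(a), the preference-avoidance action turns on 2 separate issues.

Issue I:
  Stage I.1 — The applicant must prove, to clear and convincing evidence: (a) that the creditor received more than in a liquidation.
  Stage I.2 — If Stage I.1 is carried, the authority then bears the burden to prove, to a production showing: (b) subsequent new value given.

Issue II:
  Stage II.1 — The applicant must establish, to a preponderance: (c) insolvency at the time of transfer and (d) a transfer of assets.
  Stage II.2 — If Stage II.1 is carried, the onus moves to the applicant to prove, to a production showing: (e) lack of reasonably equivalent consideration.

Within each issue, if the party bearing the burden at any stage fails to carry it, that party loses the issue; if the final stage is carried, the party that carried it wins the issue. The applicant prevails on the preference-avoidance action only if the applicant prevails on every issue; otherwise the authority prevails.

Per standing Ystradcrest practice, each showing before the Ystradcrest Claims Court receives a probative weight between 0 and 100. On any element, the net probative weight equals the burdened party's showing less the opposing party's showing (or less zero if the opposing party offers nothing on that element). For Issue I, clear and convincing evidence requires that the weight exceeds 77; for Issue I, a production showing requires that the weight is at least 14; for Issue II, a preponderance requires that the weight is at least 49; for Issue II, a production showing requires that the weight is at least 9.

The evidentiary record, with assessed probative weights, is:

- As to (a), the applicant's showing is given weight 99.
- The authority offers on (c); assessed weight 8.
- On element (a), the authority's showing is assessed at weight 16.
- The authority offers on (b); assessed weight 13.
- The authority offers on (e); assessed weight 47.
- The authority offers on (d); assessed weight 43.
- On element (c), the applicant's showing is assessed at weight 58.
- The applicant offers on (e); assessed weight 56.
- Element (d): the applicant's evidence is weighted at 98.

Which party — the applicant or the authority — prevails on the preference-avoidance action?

applicant

— Issue I —
Stage I.1 (applicant, clear and convincing evidence, weight exceeds 77): (a) net 99−16=83 > 77 — meets.
  The applicant carries Stage I.1; the authority now bears the burden.
Stage I.2 (authority, a production showing, weight is at least 14): (b) 13 < 14 — fails.
  The authority does not carry Stage I.2.
So the applicant prevails on this issue.
— Issue II —
At Stage II.1 the applicant must meet a preponderance (weight is at least 49): on (c) the weight is 58 less the opposing 8 gives net 50, ≥ 49, so (c) meets the standard; on (d) the weight is 98 less the opposing 43 gives net 55, ≥ 49, so (d) meets the standard.
  Stage II.1 is satisfied; the applicant continues to bear the burden.
At Stage II.2 the applicant must meet a production showing (weight is at least 9): on (e) the weight is 56 less the opposing 47 gives net 9, ≥ 9, so (e) meets the standard.
  The applicant carries the last stage.
Every stage carried; the applicant prevails on this issue.
Per-issue: Issue I → applicant; Issue II → applicant. The applicant must prevail on every issue; overall, the applicant prevails.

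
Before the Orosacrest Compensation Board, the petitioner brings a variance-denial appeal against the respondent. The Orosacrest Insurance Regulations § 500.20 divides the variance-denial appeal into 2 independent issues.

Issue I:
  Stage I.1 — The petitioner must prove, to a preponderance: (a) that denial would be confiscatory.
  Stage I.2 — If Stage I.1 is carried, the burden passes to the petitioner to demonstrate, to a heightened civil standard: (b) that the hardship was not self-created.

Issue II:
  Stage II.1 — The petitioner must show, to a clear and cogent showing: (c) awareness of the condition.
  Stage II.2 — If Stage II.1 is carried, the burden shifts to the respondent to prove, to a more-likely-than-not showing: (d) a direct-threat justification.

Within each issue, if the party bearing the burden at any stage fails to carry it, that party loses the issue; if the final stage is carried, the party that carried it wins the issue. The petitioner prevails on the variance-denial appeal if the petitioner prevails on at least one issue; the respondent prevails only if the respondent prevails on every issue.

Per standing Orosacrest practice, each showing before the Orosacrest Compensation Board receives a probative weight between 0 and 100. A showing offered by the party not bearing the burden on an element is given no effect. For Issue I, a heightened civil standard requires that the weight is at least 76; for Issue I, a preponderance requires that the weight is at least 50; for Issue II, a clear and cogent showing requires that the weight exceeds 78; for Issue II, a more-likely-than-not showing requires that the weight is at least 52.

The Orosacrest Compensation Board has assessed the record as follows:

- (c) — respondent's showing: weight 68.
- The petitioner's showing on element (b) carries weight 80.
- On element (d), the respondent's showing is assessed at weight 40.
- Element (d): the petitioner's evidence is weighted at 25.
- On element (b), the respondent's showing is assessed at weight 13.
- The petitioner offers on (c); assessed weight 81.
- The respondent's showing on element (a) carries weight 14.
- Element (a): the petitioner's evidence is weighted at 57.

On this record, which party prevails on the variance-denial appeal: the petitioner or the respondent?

petitioner

— Issue I —
Stage I.1 — burden on petitioner; standard: a preponderance (weight is at least 50).
    (a): 57 (respondent's 14 disregarded) ≥ 50 [met]
  Stage I.1 is satisfied; the petitioner continues to bear the burden.
Stage I.2 — burden on petitioner; standard: a heightened civil standard (weight is at least 76).
    (b): 80 (respondent's 13 disregarded) ≥ 76 [met]
  All elements met at the final stage.
Every stage carried; the petitioner prevails on this issue.
— Issue II —
At Stage II.1 the petitioner must meet a clear and cogent showing (weight exceeds 78): on (c) the weight is 81 (the respondent's 68 is given no effect), which does exceed 78, so (c) meets the standard.
  Stage II.1 carried; the burden shifts to the respondent.
At Stage II.2 the respondent must meet a more-likely-than-not showing (weight is at least 52): on (d) the weight is 40 (the petitioner's 25 is given no effect), which does not reach 52, so (d) does not meet the standard.
  Stage II.2 not carried; the respondent fails its burden.
The analysis ends at Stage II.2; the petitioner prevails on this issue.
Per-issue: Issue I → petitioner; Issue II → petitioner. The petitioner must prevail on at least one issue; overall, the petitioner prevails.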